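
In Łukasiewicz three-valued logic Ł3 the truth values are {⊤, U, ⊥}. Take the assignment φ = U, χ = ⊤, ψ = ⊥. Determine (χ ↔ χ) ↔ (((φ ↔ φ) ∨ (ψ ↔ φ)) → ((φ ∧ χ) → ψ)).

χ ↔ χ = ⊤ ↔ ⊤ = ⊤
φ ↔ φ = U ↔ U = ⊤  [1 − |½−½|]
ψ ↔ φ = ⊥ ↔ U = U
(φ ↔ φ) ∨ (ψ ↔ φ) = ⊤ ∨ U = ⊤
φ ∧ χ = U ∧ ⊤ = U
(φ ∧ χ) → ψ = U → ⊥ = U
((φ ↔ φ) ∨ (ψ ↔ φ)) → ((φ ∧ χ) → ψ) = ⊤ → U = U
(χ ↔ χ) ↔ (((φ ↔ φ) ∨ (ψ ↔ φ)) → ((φ ∧ χ) → ψ)) = ⊤ ↔ U = U

U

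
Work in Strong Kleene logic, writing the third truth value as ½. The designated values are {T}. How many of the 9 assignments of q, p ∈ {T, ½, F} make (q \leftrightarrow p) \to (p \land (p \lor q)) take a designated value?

Designated under: (q=T, p=T); (q=T, p=F); (q=½, p=T); (q=F, p=T).

4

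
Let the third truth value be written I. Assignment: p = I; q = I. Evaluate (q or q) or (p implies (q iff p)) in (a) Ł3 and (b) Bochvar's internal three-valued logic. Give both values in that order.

⊤; I

In Ł3: q or q = I or I = I
q iff p = I iff I = ⊤  [1 − |½−½|]
p implies (q iff p) = I implies ⊤ = ⊤
(q or q) or (p implies (q iff p)) = I or ⊤ = ⊤
In Bochvar's internal three-valued logic: q or q = I or I = I
q iff p = I iff I = I
p implies (q iff p) = I implies I = I  [any arg is the third value ⇒ result is the third value]
(q or q) or (p implies (q iff p)) = I or I = I
They differ because Ł3 and Bochvar's internal three-valued logic treat I differently under the binary connectives.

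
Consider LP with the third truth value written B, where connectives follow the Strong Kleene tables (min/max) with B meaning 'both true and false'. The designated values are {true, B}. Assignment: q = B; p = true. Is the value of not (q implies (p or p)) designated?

p or p = true or true = true
q implies (p or p) = B implies true = true  [not B or true]
not (q implies (p or p)) = not true = false
false ∉ {true, B}.

No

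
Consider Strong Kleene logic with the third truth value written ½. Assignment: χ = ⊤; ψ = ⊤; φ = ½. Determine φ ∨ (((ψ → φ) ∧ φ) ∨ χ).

ψ → φ = ⊤ → ½ = ½  [¬⊤ ∨ ½]
(ψ → φ) ∧ φ = ½ ∧ ½ = ½
((ψ → φ) ∧ φ) ∨ χ = ½ ∨ ⊤ = ⊤
φ ∨ (((ψ → φ) ∧ φ) ∨ χ) = ½ ∨ ⊤ = ⊤

⊤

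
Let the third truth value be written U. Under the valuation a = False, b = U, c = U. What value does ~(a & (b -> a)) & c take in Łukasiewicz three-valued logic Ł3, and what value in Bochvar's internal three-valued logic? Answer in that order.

In Łukasiewicz three-valued logic Ł3: b -> a = U -> False = U
a & (b -> a) = False & U = False
~(a & (b -> a)) = ~False = True
~(a & (b -> a)) & c = True & U = U
In Bochvar's internal three-valued logic: b -> a = U -> False = U  [any arg is the third value ⇒ result is the third value]
a & (b -> a) = False & U = U
~(a & (b -> a)) = ~U = U
~(a & (b -> a)) & c = U & U = U

U; U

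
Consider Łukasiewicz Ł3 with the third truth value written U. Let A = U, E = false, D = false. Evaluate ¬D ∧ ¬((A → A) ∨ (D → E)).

¬D = ¬false = true
A → A = U → U = true  [min(1, 1−½+½)]
D → E = false → false = true
(A → A) ∨ (D → E) = true ∨ true = true
¬((A → A) ∨ (D → E)) = ¬true = false
¬D ∧ ¬((A → A) ∨ (D → E)) = true ∧ false = false

false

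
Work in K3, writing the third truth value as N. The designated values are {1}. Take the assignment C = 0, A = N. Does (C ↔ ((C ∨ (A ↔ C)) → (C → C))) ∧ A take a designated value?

A ↔ C = N ↔ 0 = N
C ∨ (A ↔ C) = 0 ∨ N = N
C → C = 0 → 0 = 1
(C ∨ (A ↔ C)) → (C → C) = N → 1 = 1
C ↔ ((C ∨ (A ↔ C)) → (C → C)) = 0 ↔ 1 = 0
(C ↔ ((C ∨ (A ↔ C)) → (C → C))) ∧ A = 0 ∧ N = 0
0 ∉ {1}.

No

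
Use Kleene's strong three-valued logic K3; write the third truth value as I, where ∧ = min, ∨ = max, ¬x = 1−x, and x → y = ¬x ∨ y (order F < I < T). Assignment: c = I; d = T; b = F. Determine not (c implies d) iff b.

T

c implies d = I implies T = T  [not I or T]
not (c implies d) = not T = F
not (c implies d) iff b = F iff F = T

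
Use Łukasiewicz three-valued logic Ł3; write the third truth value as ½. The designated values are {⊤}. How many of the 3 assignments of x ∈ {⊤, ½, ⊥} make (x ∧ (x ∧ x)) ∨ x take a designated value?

1

x=⊤: ⊤ ✓
x=½: ½ ·
x=⊥: ⊥ ·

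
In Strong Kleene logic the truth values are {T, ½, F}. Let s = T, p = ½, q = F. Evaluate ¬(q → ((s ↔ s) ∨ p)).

s ↔ s = T ↔ T = T
(s ↔ s) ∨ p = T ∨ ½ = T
q → ((s ↔ s) ∨ p) = F → T = T
¬(q → ((s ↔ s) ∨ p)) = ¬T = F

F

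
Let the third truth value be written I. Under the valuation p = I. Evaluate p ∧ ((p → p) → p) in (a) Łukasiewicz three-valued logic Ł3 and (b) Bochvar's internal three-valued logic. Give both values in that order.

I; I

In Łukasiewicz three-valued logic Ł3: p → p = I → I = True
(p → p) → p = True → I = I
p ∧ ((p → p) → p) = I ∧ I = I
In Bochvar's internal three-valued logic: p → p = I → I = I
(p → p) → p = I → I = I
p ∧ ((p → p) → p) = I ∧ I = I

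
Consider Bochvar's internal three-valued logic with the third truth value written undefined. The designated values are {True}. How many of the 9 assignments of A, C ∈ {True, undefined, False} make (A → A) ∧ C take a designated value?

2

Designated under: (A=True, C=True); (A=False, C=True).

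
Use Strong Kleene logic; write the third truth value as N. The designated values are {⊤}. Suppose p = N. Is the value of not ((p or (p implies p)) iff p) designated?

No

p implies p = N implies N = N  [not N or N]
p or (p implies p) = N or N = N
(p or (p implies p)) iff p = N iff N = N
not ((p or (p implies p)) iff p) = not N = N
N ∉ {⊤}.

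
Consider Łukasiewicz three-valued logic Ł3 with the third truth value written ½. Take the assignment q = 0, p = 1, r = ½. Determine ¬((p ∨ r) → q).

1

p ∨ r = 1 ∨ ½ = 1
(p ∨ r) → q = 1 → 0 = 0
¬((p ∨ r) → q) = ¬0 = 1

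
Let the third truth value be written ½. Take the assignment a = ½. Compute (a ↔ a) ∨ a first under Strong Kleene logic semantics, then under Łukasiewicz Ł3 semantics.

In Strong Kleene logic: a ↔ a = ½ ↔ ½ = ½
(a ↔ a) ∨ a = ½ ∨ ½ = ½
In Łukasiewicz Ł3: a ↔ a = ½ ↔ ½ = True  [1 − |½−½|]
(a ↔ a) ∨ a = True ∨ ½ = True
They differ because Strong Kleene logic and Łukasiewicz Ł3 treat ½ differently under implication.

½; True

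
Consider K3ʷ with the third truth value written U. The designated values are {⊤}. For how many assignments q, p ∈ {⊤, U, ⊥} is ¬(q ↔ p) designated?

Designated under: (q=⊤, p=⊥); (q=⊥, p=⊤).

2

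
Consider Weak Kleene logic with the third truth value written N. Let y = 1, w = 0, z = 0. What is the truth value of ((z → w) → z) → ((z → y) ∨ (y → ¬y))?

1

z → w = 0 → 0 = 1
(z → w) → z = 1 → 0 = 0
z → y = 0 → 1 = 1
¬y = ¬1 = 0
y → ¬y = 1 → 0 = 0
(z → y) ∨ (y → ¬y) = 1 ∨ 0 = 1
((z → w) → z) → ((z → y) ∨ (y → ¬y)) = 0 → 1 = 1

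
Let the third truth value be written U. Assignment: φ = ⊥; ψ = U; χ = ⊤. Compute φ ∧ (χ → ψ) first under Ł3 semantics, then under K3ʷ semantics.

⊥; U

In Ł3: χ → ψ = ⊤ → U = U
φ ∧ (χ → ψ) = ⊥ ∧ U = ⊥
In K3ʷ: χ → ψ = ⊤ → U = U
φ ∧ (χ → ψ) = ⊥ ∧ U = U
They differ because Ł3 and K3ʷ treat U differently under the binary connectives.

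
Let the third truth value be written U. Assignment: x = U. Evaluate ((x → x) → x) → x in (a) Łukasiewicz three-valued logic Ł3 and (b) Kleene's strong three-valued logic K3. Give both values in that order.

true; U

In Łukasiewicz three-valued logic Ł3: x → x = U → U = true
(x → x) → x = true → U = U
((x → x) → x) → x = U → U = true
In Kleene's strong three-valued logic K3: x → x = U → U = U  [¬U ∨ U]
(x → x) → x = U → U = U
((x → x) → x) → x = U → U = U
They differ because Łukasiewicz three-valued logic Ł3 and Kleene's strong three-valued logic K3 treat U differently under implication.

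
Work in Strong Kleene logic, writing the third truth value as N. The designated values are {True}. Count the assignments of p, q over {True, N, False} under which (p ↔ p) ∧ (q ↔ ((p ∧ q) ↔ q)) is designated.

1

Designated under: (p=True, q=True).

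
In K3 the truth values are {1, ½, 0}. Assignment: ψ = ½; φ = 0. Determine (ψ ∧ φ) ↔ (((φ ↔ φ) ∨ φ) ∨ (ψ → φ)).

0

ψ ∧ φ = ½ ∧ 0 = 0
φ ↔ φ = 0 ↔ 0 = 1
(φ ↔ φ) ∨ φ = 1 ∨ 0 = 1
ψ → φ = ½ → 0 = ½
((φ ↔ φ) ∨ φ) ∨ (ψ → φ) = 1 ∨ ½ = 1
(ψ ∧ φ) ↔ (((φ ↔ φ) ∨ φ) ∨ (ψ → φ)) = 0 ↔ 1 = 0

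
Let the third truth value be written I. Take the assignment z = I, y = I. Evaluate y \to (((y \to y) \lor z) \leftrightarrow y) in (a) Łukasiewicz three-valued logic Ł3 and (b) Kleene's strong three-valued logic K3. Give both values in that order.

⊤; I

In Łukasiewicz three-valued logic Ł3: y \to y = I \to I = ⊤  [min(1, 1−½+½)]
(y \to y) \lor z = ⊤ \lor I = ⊤
((y \to y) \lor z) \leftrightarrow y = ⊤ \leftrightarrow I = I
y \to (((y \to y) \lor z) \leftrightarrow y) = I \to I = ⊤
In Kleene's strong three-valued logic K3: y \to y = I \to I = I
(y \to y) \lor z = I \lor I = I
((y \to y) \lor z) \leftrightarrow y = I \leftrightarrow I = I
y \to (((y \to y) \lor z) \leftrightarrow y) = I \to I = I
They differ because Łukasiewicz three-valued logic Ł3 and Kleene's strong three-valued logic K3 treat I differently under implication.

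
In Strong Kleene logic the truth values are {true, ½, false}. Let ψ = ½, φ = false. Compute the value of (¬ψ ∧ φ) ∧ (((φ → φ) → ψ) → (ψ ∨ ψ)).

false

¬ψ = ¬½ = ½
¬ψ ∧ φ = ½ ∧ false = false
φ → φ = false → false = true
(φ → φ) → ψ = true → ½ = ½  [¬true ∨ ½]
ψ ∨ ψ = ½ ∨ ½ = ½
((φ → φ) → ψ) → (ψ ∨ ψ) = ½ → ½ = ½
(¬ψ ∧ φ) ∧ (((φ → φ) → ψ) → (ψ ∨ ψ)) = false ∧ ½ = false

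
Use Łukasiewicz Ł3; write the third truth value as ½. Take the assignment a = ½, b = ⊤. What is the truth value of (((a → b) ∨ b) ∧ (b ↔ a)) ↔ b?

½

a → b = ½ → ⊤ = ⊤
(a → b) ∨ b = ⊤ ∨ ⊤ = ⊤
b ↔ a = ⊤ ↔ ½ = ½
((a → b) ∨ b) ∧ (b ↔ a) = ⊤ ∧ ½ = ½
(((a → b) ∨ b) ∧ (b ↔ a)) ↔ b = ½ ↔ ⊤ = ½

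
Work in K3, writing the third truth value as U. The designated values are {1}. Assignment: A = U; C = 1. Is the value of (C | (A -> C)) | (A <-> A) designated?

A -> C = U -> 1 = 1  [~U | 1]
C | (A -> C) = 1 | 1 = 1
A <-> A = U <-> U = U
(C | (A -> C)) | (A <-> A) = 1 | U = 1
1 ∈ {1}.

Yes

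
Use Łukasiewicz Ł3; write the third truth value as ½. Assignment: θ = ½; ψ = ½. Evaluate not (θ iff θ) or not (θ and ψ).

θ iff θ = ½ iff ½ = T  [1 − |½−½|]
not (θ iff θ) = not T = F
θ and ψ = ½ and ½ = ½
not (θ and ψ) = not ½ = ½
not (θ iff θ) or not (θ and ψ) = F or ½ = ½

½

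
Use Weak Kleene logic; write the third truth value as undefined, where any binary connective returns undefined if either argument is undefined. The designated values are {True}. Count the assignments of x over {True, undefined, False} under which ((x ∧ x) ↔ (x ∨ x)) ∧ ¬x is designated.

x=True: False ·
x=undefined: undefined ·
x=False: True ✓

1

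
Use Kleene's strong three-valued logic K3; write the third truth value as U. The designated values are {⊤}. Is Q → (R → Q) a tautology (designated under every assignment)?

No

Countermodel: Q=U, R=⊤ gives U, which is not designated.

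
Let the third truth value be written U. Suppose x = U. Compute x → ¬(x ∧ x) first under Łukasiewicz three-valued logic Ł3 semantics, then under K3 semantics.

T; U

In Łukasiewicz three-valued logic Ł3: x ∧ x = U ∧ U = U
¬(x ∧ x) = ¬U = U
x → ¬(x ∧ x) = U → U = T
In K3: x ∧ x = U ∧ U = U
¬(x ∧ x) = ¬U = U
x → ¬(x ∧ x) = U → U = U  [¬U ∨ U]
They differ because Łukasiewicz three-valued logic Ł3 and K3 treat U differently under implication.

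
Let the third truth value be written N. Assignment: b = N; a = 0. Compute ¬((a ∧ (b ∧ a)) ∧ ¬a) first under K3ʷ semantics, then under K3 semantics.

N; 1

In K3ʷ: b ∧ a = N ∧ 0 = N
a ∧ (b ∧ a) = 0 ∧ N = N
¬a = ¬0 = 1
(a ∧ (b ∧ a)) ∧ ¬a = N ∧ 1 = N
¬((a ∧ (b ∧ a)) ∧ ¬a) = ¬N = N
In K3: b ∧ a = N ∧ 0 = 0
a ∧ (b ∧ a) = 0 ∧ 0 = 0
¬a = ¬0 = 1
(a ∧ (b ∧ a)) ∧ ¬a = 0 ∧ 1 = 0
¬((a ∧ (b ∧ a)) ∧ ¬a) = ¬0 = 1
They differ because K3ʷ and K3 treat N differently under the binary connectives.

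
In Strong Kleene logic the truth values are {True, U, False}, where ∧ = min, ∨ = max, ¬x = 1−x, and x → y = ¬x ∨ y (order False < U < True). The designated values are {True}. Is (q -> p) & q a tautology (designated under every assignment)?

Countermodel: q=True, p=U gives U, which is not designated.

No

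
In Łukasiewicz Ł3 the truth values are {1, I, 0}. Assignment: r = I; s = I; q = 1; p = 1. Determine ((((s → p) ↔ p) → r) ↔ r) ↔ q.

1

s → p = I → 1 = 1  [min(1, 1−½+1)]
(s → p) ↔ p = 1 ↔ 1 = 1
((s → p) ↔ p) → r = 1 → I = I
(((s → p) ↔ p) → r) ↔ r = I ↔ I = 1
((((s → p) ↔ p) → r) ↔ r) ↔ q = 1 ↔ 1 = 1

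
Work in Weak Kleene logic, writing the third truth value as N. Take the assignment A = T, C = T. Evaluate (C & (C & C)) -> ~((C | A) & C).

C & C = T & T = T
C & (C & C) = T & T = T
C | A = T | T = T
(C | A) & C = T & T = T
~((C | A) & C) = ~T = F
(C & (C & C)) -> ~((C | A) & C) = T -> F = F

F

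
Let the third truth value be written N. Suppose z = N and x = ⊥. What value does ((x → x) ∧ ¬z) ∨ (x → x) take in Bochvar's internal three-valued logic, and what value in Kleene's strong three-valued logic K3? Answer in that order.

N; ⊤

In Bochvar's internal three-valued logic: x → x = ⊥ → ⊥ = ⊤
¬z = ¬N = N
(x → x) ∧ ¬z = ⊤ ∧ N = N
x → x = ⊥ → ⊥ = ⊤
((x → x) ∧ ¬z) ∨ (x → x) = N ∨ ⊤ = N
In Kleene's strong three-valued logic K3: x → x = ⊥ → ⊥ = ⊤
¬z = ¬N = N
(x → x) ∧ ¬z = ⊤ ∧ N = N
x → x = ⊥ → ⊥ = ⊤
((x → x) ∧ ¬z) ∨ (x → x) = N ∨ ⊤ = ⊤
They differ because Bochvar's internal three-valued logic and Kleene's strong three-valued logic K3 treat N differently under the binary connectives.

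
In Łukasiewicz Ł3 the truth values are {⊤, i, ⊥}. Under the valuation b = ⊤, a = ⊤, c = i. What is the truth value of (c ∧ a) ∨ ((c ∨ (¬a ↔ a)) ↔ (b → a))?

i

c ∧ a = i ∧ ⊤ = i
¬a = ¬⊤ = ⊥
¬a ↔ a = ⊥ ↔ ⊤ = ⊥
c ∨ (¬a ↔ a) = i ∨ ⊥ = i
b → a = ⊤ → ⊤ = ⊤
(c ∨ (¬a ↔ a)) ↔ (b → a) = i ↔ ⊤ = i  [1 − |½−1|]
(c ∧ a) ∨ ((c ∨ (¬a ↔ a)) ↔ (b → a)) = i ∨ i = i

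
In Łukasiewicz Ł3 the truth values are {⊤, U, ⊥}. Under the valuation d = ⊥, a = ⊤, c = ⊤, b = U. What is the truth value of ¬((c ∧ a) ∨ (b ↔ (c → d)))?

c ∧ a = ⊤ ∧ ⊤ = ⊤
c → d = ⊤ → ⊥ = ⊥
b ↔ (c → d) = U ↔ ⊥ = U  [1 − |½−0|]
(c ∧ a) ∨ (b ↔ (c → d)) = ⊤ ∨ U = ⊤
¬((c ∧ a) ∨ (b ↔ (c → d))) = ¬⊤ = ⊥

⊥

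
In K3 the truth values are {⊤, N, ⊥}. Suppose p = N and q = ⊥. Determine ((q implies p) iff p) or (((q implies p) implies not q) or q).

q implies p = ⊥ implies N = ⊤
(q implies p) iff p = ⊤ iff N = N
q implies p = ⊥ implies N = ⊤
not q = not ⊥ = ⊤
(q implies p) implies not q = ⊤ implies ⊤ = ⊤
((q implies p) implies not q) or q = ⊤ or ⊥ = ⊤
((q implies p) iff p) or (((q implies p) implies not q) or q) = N or ⊤ = ⊤

⊤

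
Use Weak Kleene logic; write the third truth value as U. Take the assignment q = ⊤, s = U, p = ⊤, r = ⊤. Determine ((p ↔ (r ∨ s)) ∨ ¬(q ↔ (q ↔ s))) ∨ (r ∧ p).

r ∨ s = ⊤ ∨ U = U
p ↔ (r ∨ s) = ⊤ ↔ U = U
q ↔ s = ⊤ ↔ U = U
q ↔ (q ↔ s) = ⊤ ↔ U = U
¬(q ↔ (q ↔ s)) = ¬U = U
(p ↔ (r ∨ s)) ∨ ¬(q ↔ (q ↔ s)) = U ∨ U = U
r ∧ p = ⊤ ∧ ⊤ = ⊤
((p ↔ (r ∨ s)) ∨ ¬(q ↔ (q ↔ s))) ∨ (r ∧ p) = U ∨ ⊤ = U

U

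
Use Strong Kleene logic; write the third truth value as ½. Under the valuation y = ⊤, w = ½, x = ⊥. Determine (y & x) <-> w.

½

y & x = ⊤ & ⊥ = ⊥
(y & x) <-> w = ⊥ <-> ½ = ½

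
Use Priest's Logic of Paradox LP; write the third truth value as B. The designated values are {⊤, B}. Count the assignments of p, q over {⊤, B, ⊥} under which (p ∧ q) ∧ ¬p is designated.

Designated under: (p=B, q=⊤); (p=B, q=B).

2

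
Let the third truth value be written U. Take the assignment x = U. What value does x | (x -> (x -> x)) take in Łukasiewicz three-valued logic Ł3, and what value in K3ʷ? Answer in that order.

In Łukasiewicz three-valued logic Ł3: x -> x = U -> U = 1
x -> (x -> x) = U -> 1 = 1
x | (x -> (x -> x)) = U | 1 = 1
In K3ʷ: x -> x = U -> U = U  [any arg is the third value ⇒ result is the third value]
x -> (x -> x) = U -> U = U
x | (x -> (x -> x)) = U | U = U
They differ because Łukasiewicz three-valued logic Ł3 and K3ʷ treat U differently under the binary connectives.

1; U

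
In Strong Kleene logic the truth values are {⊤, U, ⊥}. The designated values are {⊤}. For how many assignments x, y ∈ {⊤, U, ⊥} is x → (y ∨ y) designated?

Of the 9 assignments, 5 give a value in {⊤}.

5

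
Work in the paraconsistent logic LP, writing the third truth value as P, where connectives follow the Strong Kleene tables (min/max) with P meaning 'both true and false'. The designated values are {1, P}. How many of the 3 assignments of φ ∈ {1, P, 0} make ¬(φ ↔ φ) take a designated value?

φ=1: 0 ·
φ=P: P ✓
φ=0: 0 ·

1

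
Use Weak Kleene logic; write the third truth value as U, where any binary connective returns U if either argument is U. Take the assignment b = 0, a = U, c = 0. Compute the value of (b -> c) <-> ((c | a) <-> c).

U

b -> c = 0 -> 0 = 1
c | a = 0 | U = U
(c | a) <-> c = U <-> 0 = U
(b -> c) <-> ((c | a) <-> c) = 1 <-> U = U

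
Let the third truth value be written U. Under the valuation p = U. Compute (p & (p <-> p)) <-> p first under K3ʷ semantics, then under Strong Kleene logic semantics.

U; U

In K3ʷ: p <-> p = U <-> U = U
p & (p <-> p) = U & U = U
(p & (p <-> p)) <-> p = U <-> U = U
In Strong Kleene logic: p <-> p = U <-> U = U
p & (p <-> p) = U & U = U
(p & (p <-> p)) <-> p = U <-> U = U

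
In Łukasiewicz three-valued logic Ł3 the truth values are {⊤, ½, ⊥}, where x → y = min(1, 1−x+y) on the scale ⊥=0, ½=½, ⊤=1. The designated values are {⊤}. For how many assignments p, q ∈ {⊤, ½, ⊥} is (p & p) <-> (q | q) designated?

Designated under: (p=⊤, q=⊤); (p=½, q=½); (p=⊥, q=⊥).

3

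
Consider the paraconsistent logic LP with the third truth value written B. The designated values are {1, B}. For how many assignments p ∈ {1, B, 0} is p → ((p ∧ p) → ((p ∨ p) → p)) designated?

3

p=1: 1 ✓
p=B: B ✓
p=0: 1 ✓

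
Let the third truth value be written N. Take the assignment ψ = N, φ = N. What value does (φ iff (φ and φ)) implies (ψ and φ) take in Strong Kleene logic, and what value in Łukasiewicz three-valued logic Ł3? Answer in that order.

In Strong Kleene logic: φ and φ = N and N = N
φ iff (φ and φ) = N iff N = N
ψ and φ = N and N = N
(φ iff (φ and φ)) implies (ψ and φ) = N implies N = N  [not N or N]
In Łukasiewicz three-valued logic Ł3: φ and φ = N and N = N
φ iff (φ and φ) = N iff N = true  [1 − |½−½|]
ψ and φ = N and N = N
(φ iff (φ and φ)) implies (ψ and φ) = true implies N = N

N; N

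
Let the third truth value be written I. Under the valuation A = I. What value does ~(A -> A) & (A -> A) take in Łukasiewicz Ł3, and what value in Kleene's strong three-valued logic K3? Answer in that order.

In Łukasiewicz Ł3: A -> A = I -> I = true  [min(1, 1−½+½)]
~(A -> A) = ~true = false
A -> A = I -> I = true
~(A -> A) & (A -> A) = false & true = false
In Kleene's strong three-valued logic K3: A -> A = I -> I = I  [~I | I]
~(A -> A) = ~I = I
A -> A = I -> I = I
~(A -> A) & (A -> A) = I & I = I
They differ because Łukasiewicz Ł3 and Kleene's strong three-valued logic K3 treat I differently under implication.

false; I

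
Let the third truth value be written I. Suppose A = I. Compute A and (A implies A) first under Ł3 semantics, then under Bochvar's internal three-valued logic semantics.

I; I

In Ł3: A implies A = I implies I = 1
A and (A implies A) = I and 1 = I
In Bochvar's internal three-valued logic: A implies A = I implies I = I  [any arg is the third value ⇒ result is the third value]
A and (A implies A) = I and I = I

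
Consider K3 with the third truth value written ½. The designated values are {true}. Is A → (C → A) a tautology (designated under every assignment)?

No

Countermodel: A=½, C=true gives ½, which is not designated.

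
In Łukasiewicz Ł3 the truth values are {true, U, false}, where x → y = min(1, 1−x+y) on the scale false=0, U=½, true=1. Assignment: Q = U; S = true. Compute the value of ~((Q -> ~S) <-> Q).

false

~S = ~true = false
Q -> ~S = U -> false = U  [min(1, 1−½+0)]
(Q -> ~S) <-> Q = U <-> U = true
~((Q -> ~S) <-> Q) = ~true = false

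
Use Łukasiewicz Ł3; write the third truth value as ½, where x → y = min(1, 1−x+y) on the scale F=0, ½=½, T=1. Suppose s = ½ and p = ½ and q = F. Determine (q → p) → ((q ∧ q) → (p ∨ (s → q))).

T

q → p = F → ½ = T  [min(1, 1−0+½)]
q ∧ q = F ∧ F = F
s → q = ½ → F = ½
p ∨ (s → q) = ½ ∨ ½ = ½
(q ∧ q) → (p ∨ (s → q)) = F → ½ = T
(q → p) → ((q ∧ q) → (p ∨ (s → q))) = T → T = T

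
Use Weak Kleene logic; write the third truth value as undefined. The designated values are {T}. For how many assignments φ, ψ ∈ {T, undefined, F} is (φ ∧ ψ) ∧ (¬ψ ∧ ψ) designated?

Of the 9 assignments, 0 give a value in {T}.

0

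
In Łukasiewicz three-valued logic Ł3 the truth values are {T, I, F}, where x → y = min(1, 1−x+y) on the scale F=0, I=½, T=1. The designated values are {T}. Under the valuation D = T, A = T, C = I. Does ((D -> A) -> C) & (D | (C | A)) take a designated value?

D -> A = T -> T = T
(D -> A) -> C = T -> I = I  [min(1, 1−1+½)]
C | A = I | T = T
D | (C | A) = T | T = T
((D -> A) -> C) & (D | (C | A)) = I & T = I
I ∉ {T}.

No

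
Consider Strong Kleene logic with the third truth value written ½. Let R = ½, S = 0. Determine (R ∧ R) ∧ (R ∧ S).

R ∧ R = ½ ∧ ½ = ½
R ∧ S = ½ ∧ 0 = 0
(R ∧ R) ∧ (R ∧ S) = ½ ∧ 0 = 0

0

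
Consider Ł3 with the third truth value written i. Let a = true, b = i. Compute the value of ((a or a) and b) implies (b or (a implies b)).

true

a or a = true or true = true
(a or a) and b = true and i = i
a implies b = true implies i = i
b or (a implies b) = i or i = i
((a or a) and b) implies (b or (a implies b)) = i implies i = true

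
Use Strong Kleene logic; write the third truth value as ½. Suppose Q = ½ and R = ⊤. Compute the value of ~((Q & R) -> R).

Q & R = ½ & ⊤ = ½
(Q & R) -> R = ½ -> ⊤ = ⊤  [~½ | ⊤]
~((Q & R) -> R) = ~⊤ = ⊥

⊥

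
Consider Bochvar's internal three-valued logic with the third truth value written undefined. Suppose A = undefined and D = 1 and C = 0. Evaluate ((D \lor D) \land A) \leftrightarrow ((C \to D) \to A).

undefined

D \lor D = 1 \lor 1 = 1
(D \lor D) \land A = 1 \land undefined = undefined
C \to D = 0 \to 1 = 1
(C \to D) \to A = 1 \to undefined = undefined  [any arg is the third value ⇒ result is the third value]
((D \lor D) \land A) \leftrightarrow ((C \to D) \to A) = undefined \leftrightarrow undefined = undefined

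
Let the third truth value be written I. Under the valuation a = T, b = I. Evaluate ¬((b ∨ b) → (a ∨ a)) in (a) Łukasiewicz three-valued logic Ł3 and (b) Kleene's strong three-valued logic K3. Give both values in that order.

In Łukasiewicz three-valued logic Ł3: b ∨ b = I ∨ I = I
a ∨ a = T ∨ T = T
(b ∨ b) → (a ∨ a) = I → T = T
¬((b ∨ b) → (a ∨ a)) = ¬T = F
In Kleene's strong three-valued logic K3: b ∨ b = I ∨ I = I
a ∨ a = T ∨ T = T
(b ∨ b) → (a ∨ a) = I → T = T  [¬I ∨ T]
¬((b ∨ b) → (a ∨ a)) = ¬T = F

F; F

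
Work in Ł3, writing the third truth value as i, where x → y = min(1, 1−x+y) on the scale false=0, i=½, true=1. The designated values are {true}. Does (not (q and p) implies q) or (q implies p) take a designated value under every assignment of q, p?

Countermodel: q=i, p=false gives i, which is not designated.

No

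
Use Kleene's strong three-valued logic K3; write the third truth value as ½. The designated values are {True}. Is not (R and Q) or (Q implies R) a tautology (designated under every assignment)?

Countermodel: R=½, Q=True gives ½, which is not designated.

No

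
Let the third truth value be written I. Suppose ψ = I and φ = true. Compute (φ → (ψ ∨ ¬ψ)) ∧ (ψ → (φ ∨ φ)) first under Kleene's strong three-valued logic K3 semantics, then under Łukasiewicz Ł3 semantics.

I; I

In Kleene's strong three-valued logic K3: ¬ψ = ¬I = I
ψ ∨ ¬ψ = I ∨ I = I
φ → (ψ ∨ ¬ψ) = true → I = I  [¬true ∨ I]
φ ∨ φ = true ∨ true = true
ψ → (φ ∨ φ) = I → true = true
(φ → (ψ ∨ ¬ψ)) ∧ (ψ → (φ ∨ φ)) = I ∧ true = I
In Łukasiewicz Ł3: ¬ψ = ¬I = I
ψ ∨ ¬ψ = I ∨ I = I
φ → (ψ ∨ ¬ψ) = true → I = I  [min(1, 1−1+½)]
φ ∨ φ = true ∨ true = true
ψ → (φ ∨ φ) = I → true = true
(φ → (ψ ∨ ¬ψ)) ∧ (ψ → (φ ∨ φ)) = I ∧ true = I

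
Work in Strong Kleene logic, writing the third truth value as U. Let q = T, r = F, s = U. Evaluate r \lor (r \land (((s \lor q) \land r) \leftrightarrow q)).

F

s \lor q = U \lor T = T
(s \lor q) \land r = T \land F = F
((s \lor q) \land r) \leftrightarrow q = F \leftrightarrow T = F
r \land (((s \lor q) \land r) \leftrightarrow q) = F \land F = F
r \lor (r \land (((s \lor q) \land r) \leftrightarrow q)) = F \lor F = F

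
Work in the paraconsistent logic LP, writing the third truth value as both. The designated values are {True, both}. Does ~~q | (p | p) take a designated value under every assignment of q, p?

No

Countermodel: q=False, p=False gives False, which is not designated.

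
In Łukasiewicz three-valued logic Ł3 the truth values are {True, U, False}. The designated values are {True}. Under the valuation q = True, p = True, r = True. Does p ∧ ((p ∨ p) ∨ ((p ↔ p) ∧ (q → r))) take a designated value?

Yes

p ∨ p = True ∨ True = True
p ↔ p = True ↔ True = True
q → r = True → True = True
(p ↔ p) ∧ (q → r) = True ∧ True = True
(p ∨ p) ∨ ((p ↔ p) ∧ (q → r)) = True ∨ True = True
p ∧ ((p ∨ p) ∨ ((p ↔ p) ∧ (q → r))) = True ∧ True = True
True ∈ {True}.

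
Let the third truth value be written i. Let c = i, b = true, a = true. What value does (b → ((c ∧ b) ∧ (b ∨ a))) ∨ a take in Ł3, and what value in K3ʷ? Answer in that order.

true; i

In Ł3: c ∧ b = i ∧ true = i
b ∨ a = true ∨ true = true
(c ∧ b) ∧ (b ∨ a) = i ∧ true = i
b → ((c ∧ b) ∧ (b ∨ a)) = true → i = i  [min(1, 1−1+½)]
(b → ((c ∧ b) ∧ (b ∨ a))) ∨ a = i ∨ true = true
In K3ʷ: c ∧ b = i ∧ true = i
b ∨ a = true ∨ true = true
(c ∧ b) ∧ (b ∨ a) = i ∧ true = i
b → ((c ∧ b) ∧ (b ∨ a)) = true → i = i  [any arg is the third value ⇒ result is the third value]
(b → ((c ∧ b) ∧ (b ∨ a))) ∨ a = i ∨ true = i
They differ because Ł3 and K3ʷ treat i differently under the binary connectives.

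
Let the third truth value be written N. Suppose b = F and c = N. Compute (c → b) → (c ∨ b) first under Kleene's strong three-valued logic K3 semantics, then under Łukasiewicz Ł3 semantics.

N; T

In Kleene's strong three-valued logic K3: c → b = N → F = N  [¬N ∨ F]
c ∨ b = N ∨ F = N
(c → b) → (c ∨ b) = N → N = N
In Łukasiewicz Ł3: c → b = N → F = N
c ∨ b = N ∨ F = N
(c → b) → (c ∨ b) = N → N = T
They differ because Kleene's strong three-valued logic K3 and Łukasiewicz Ł3 treat N differently under implication.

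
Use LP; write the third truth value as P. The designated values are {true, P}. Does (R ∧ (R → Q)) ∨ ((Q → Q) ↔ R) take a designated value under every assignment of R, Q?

Countermodel: R=false, Q=true gives false, which is not designated.

No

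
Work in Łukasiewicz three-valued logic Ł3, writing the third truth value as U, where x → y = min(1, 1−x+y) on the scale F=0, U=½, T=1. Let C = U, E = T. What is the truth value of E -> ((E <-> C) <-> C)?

E <-> C = T <-> U = U
(E <-> C) <-> C = U <-> U = T
E -> ((E <-> C) <-> C) = T -> T = T

T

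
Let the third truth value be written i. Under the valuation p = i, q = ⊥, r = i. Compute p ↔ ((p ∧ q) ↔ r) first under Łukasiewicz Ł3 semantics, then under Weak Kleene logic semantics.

⊤; i

In Łukasiewicz Ł3: p ∧ q = i ∧ ⊥ = ⊥
(p ∧ q) ↔ r = ⊥ ↔ i = i
p ↔ ((p ∧ q) ↔ r) = i ↔ i = ⊤
In Weak Kleene logic: p ∧ q = i ∧ ⊥ = i
(p ∧ q) ↔ r = i ↔ i = i
p ↔ ((p ∧ q) ↔ r) = i ↔ i = i
They differ because Łukasiewicz Ł3 and Weak Kleene logic treat i differently under the binary connectives.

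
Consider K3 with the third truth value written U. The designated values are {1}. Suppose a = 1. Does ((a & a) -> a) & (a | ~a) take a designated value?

a & a = 1 & 1 = 1
(a & a) -> a = 1 -> 1 = 1
~a = ~1 = 0
a | ~a = 1 | 0 = 1
((a & a) -> a) & (a | ~a) = 1 & 1 = 1
1 ∈ {1}.

Yes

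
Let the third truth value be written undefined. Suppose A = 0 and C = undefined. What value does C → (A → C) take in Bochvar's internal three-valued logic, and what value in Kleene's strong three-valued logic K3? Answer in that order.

In Bochvar's internal three-valued logic: A → C = 0 → undefined = undefined
C → (A → C) = undefined → undefined = undefined
In Kleene's strong three-valued logic K3: A → C = 0 → undefined = 1  [¬0 ∨ undefined]
C → (A → C) = undefined → 1 = 1
They differ because Bochvar's internal three-valued logic and Kleene's strong three-valued logic K3 treat undefined differently under the binary connectives.

undefined; 1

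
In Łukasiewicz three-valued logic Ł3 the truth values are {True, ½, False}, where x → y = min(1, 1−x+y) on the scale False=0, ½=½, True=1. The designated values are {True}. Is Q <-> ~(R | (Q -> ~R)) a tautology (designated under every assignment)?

Countermodel: Q=True, R=True gives False, which is not designated.

No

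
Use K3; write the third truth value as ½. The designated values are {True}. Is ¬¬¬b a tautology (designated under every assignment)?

Countermodel: b=True gives False, which is not designated.

No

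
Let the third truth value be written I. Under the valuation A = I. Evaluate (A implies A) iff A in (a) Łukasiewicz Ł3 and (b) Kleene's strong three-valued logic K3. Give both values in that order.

In Łukasiewicz Ł3: A implies A = I implies I = True  [min(1, 1−½+½)]
(A implies A) iff A = True iff I = I
In Kleene's strong three-valued logic K3: A implies A = I implies I = I  [not I or I]
(A implies A) iff A = I iff I = I

I; I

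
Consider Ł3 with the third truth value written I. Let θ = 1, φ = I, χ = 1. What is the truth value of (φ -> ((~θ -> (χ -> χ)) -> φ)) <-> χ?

1

~θ = ~1 = 0
χ -> χ = 1 -> 1 = 1
~θ -> (χ -> χ) = 0 -> 1 = 1
(~θ -> (χ -> χ)) -> φ = 1 -> I = I
φ -> ((~θ -> (χ -> χ)) -> φ) = I -> I = 1
(φ -> ((~θ -> (χ -> χ)) -> φ)) <-> χ = 1 <-> 1 = 1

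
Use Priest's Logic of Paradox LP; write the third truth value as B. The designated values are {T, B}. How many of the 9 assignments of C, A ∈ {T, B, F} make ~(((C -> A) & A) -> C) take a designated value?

Designated under: (C=B, A=T); (C=B, A=B); (C=F, A=T); (C=F, A=B).

4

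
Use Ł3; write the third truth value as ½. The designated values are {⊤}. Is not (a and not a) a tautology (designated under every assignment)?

No

Countermodel: a=½ gives ½, which is not designated.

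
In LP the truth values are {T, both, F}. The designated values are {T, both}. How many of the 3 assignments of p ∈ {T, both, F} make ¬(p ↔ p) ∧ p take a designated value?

1

p=T: F ·
p=both: both ✓
p=F: F ·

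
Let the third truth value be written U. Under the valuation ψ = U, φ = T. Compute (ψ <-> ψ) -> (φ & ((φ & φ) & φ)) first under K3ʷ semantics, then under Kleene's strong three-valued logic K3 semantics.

U; T

In K3ʷ: ψ <-> ψ = U <-> U = U
φ & φ = T & T = T
(φ & φ) & φ = T & T = T
φ & ((φ & φ) & φ) = T & T = T
(ψ <-> ψ) -> (φ & ((φ & φ) & φ)) = U -> T = U  [any arg is the third value ⇒ result is the third value]
In Kleene's strong three-valued logic K3: ψ <-> ψ = U <-> U = U
φ & φ = T & T = T
(φ & φ) & φ = T & T = T
φ & ((φ & φ) & φ) = T & T = T
(ψ <-> ψ) -> (φ & ((φ & φ) & φ)) = U -> T = T  [~U | T]
They differ because K3ʷ and Kleene's strong three-valued logic K3 treat U differently under the binary connectives.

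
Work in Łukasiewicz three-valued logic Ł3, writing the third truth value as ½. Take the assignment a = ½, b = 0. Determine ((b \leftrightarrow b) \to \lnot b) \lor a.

1

b \leftrightarrow b = 0 \leftrightarrow 0 = 1
\lnot b = \lnot 0 = 1
(b \leftrightarrow b) \to \lnot b = 1 \to 1 = 1
((b \leftrightarrow b) \to \lnot b) \lor a = 1 \lor ½ = 1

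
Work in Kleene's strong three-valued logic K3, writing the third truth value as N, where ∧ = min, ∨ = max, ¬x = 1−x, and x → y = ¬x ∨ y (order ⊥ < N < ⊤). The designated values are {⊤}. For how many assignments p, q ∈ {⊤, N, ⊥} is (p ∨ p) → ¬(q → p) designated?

3

Designated under: (p=⊥, q=⊤); (p=⊥, q=N); (p=⊥, q=⊥).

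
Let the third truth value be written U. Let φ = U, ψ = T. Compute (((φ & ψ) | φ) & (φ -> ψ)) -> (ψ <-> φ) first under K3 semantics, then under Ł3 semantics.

U; T

In K3: φ & ψ = U & T = U
(φ & ψ) | φ = U | U = U
φ -> ψ = U -> T = T
((φ & ψ) | φ) & (φ -> ψ) = U & T = U
ψ <-> φ = T <-> U = U
(((φ & ψ) | φ) & (φ -> ψ)) -> (ψ <-> φ) = U -> U = U
In Ł3: φ & ψ = U & T = U
(φ & ψ) | φ = U | U = U
φ -> ψ = U -> T = T
((φ & ψ) | φ) & (φ -> ψ) = U & T = U
ψ <-> φ = T <-> U = U
(((φ & ψ) | φ) & (φ -> ψ)) -> (ψ <-> φ) = U -> U = T
They differ because K3 and Ł3 treat U differently under implication.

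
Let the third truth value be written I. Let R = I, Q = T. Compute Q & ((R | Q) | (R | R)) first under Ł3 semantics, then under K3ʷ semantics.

T; I

In Ł3: R | Q = I | T = T
R | R = I | I = I
(R | Q) | (R | R) = T | I = T
Q & ((R | Q) | (R | R)) = T & T = T
In K3ʷ: R | Q = I | T = I
R | R = I | I = I
(R | Q) | (R | R) = I | I = I
Q & ((R | Q) | (R | R)) = T & I = I
They differ because Ł3 and K3ʷ treat I differently under the binary connectives.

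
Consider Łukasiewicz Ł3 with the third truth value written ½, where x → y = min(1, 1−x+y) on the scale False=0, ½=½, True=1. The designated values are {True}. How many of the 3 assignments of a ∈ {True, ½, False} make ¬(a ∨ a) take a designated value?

a=True: False ·
a=½: ½ ·
a=False: True ✓

1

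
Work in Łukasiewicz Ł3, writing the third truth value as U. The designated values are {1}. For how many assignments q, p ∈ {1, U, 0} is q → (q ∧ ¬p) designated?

6

Of the 9 assignments, 6 give a value in {1}.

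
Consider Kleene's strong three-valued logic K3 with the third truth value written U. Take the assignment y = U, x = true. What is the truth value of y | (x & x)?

x & x = true & true = true
y | (x & x) = U | true = true

true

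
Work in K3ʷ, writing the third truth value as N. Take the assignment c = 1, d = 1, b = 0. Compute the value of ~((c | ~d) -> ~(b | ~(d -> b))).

1

~d = ~1 = 0
c | ~d = 1 | 0 = 1
d -> b = 1 -> 0 = 0
~(d -> b) = ~0 = 1
b | ~(d -> b) = 0 | 1 = 1
~(b | ~(d -> b)) = ~1 = 0
(c | ~d) -> ~(b | ~(d -> b)) = 1 -> 0 = 0
~((c | ~d) -> ~(b | ~(d -> b))) = ~0 = 1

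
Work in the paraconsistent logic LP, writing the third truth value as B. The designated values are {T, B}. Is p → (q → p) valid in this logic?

Yes

Every assignment of p, q over {T, B, F} gives a value in {T, B}.
In particular, with p=B, q=B: p → (q → p) = B.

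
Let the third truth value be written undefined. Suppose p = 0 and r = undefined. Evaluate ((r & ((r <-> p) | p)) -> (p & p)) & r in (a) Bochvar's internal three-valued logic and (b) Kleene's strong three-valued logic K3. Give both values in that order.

undefined; undefined

In Bochvar's internal three-valued logic: r <-> p = undefined <-> 0 = undefined
(r <-> p) | p = undefined | 0 = undefined
r & ((r <-> p) | p) = undefined & undefined = undefined
p & p = 0 & 0 = 0
(r & ((r <-> p) | p)) -> (p & p) = undefined -> 0 = undefined  [any arg is the third value ⇒ result is the third value]
((r & ((r <-> p) | p)) -> (p & p)) & r = undefined & undefined = undefined
In Kleene's strong three-valued logic K3: r <-> p = undefined <-> 0 = undefined
(r <-> p) | p = undefined | 0 = undefined
r & ((r <-> p) | p) = undefined & undefined = undefined
p & p = 0 & 0 = 0
(r & ((r <-> p) | p)) -> (p & p) = undefined -> 0 = undefined  [~undefined | 0]
((r & ((r <-> p) | p)) -> (p & p)) & r = undefined & undefined = undefined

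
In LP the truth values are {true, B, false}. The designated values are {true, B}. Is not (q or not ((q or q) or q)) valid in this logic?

Countermodel: q=true gives false, which is not designated.

No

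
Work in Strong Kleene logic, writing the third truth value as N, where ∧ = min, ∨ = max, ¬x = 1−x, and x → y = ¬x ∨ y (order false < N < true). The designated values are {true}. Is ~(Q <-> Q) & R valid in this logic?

No

Countermodel: Q=true, R=true gives false, which is not designated.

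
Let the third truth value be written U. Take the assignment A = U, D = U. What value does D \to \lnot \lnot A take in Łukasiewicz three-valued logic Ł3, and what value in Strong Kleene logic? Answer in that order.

In Łukasiewicz three-valued logic Ł3: \lnot A = \lnot U = U
\lnot \lnot A = \lnot U = U
D \to \lnot \lnot A = U \to U = 1  [min(1, 1−½+½)]
In Strong Kleene logic: \lnot A = \lnot U = U
\lnot \lnot A = \lnot U = U
D \to \lnot \lnot A = U \to U = U
They differ because Łukasiewicz three-valued logic Ł3 and Strong Kleene logic treat U differently under implication.

1; U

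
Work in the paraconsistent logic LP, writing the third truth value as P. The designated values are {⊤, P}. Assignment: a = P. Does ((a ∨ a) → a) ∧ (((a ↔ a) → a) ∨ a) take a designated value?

Yes

a ∨ a = P ∨ P = P
(a ∨ a) → a = P → P = P
a ↔ a = P ↔ P = P
(a ↔ a) → a = P → P = P
((a ↔ a) → a) ∨ a = P ∨ P = P
((a ∨ a) → a) ∧ (((a ↔ a) → a) ∨ a) = P ∧ P = P
P ∈ {⊤, P}.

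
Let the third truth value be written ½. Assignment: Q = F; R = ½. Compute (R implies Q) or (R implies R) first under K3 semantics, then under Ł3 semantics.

In K3: R implies Q = ½ implies F = ½  [not ½ or F]
R implies R = ½ implies ½ = ½
(R implies Q) or (R implies R) = ½ or ½ = ½
In Ł3: R implies Q = ½ implies F = ½
R implies R = ½ implies ½ = T
(R implies Q) or (R implies R) = ½ or T = T
They differ because K3 and Ł3 treat ½ differently under implication.

½; T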